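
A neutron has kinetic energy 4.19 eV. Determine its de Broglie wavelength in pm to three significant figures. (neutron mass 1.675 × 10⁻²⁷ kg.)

λ = 14.0 pm

KE = 4.19 eV = 6.712 × 10⁻¹⁹ J.
p = √(2mKE) = √(2 × 1.675 × 10⁻²⁷ × 6.712 × 10⁻¹⁹) = 4.742 × 10⁻²³ kg·m/s.
λ = h/p = 6.626 × 10⁻³⁴ / 4.742 × 10⁻²³ = 1.40 × 10⁻¹¹ m = 14.0 pm.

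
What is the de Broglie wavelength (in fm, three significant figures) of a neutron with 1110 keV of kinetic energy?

λ = 27.1 fm

KE = 1110 keV = 1.778 × 10⁻¹³ J.
p = √(2mKE) = √(2 × 1.675 × 10⁻²⁷ × 1.778 × 10⁻¹³) = 2.441 × 10⁻²⁰ kg·m/s.
λ = h/p = 6.626 × 10⁻³⁴ / 2.441 × 10⁻²⁰ = 2.71 × 10⁻¹⁴ m = 27.1 fm.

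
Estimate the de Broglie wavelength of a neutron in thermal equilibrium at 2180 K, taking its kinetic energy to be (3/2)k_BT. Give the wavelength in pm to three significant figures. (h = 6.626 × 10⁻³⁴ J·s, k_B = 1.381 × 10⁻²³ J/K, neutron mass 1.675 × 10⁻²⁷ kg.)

KE = (3/2)k_BT = 1.5 × 1.381 × 10⁻²³ × 2180 = 4.516 × 10⁻²⁰ J.
p = √(2mKE) = √(2 × 1.675 × 10⁻²⁷ × 4.516 × 10⁻²⁰) = 1.230 × 10⁻²³ kg·m/s.
λ = h/p = 5.39 × 10⁻¹¹ m = 53.9 pm.

λ = 53.9 pm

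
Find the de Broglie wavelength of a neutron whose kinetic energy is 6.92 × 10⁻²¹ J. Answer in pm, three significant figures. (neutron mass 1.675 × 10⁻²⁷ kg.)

λ = 138 pm

p = √(2mKE) = √(2 × 1.675 × 10⁻²⁷ × 6.920 × 10⁻²¹) = 4.815 × 10⁻²⁴ kg·m/s.
λ = h/p = 6.626 × 10⁻³⁴ / 4.815 × 10⁻²⁴ = 1.38 × 10⁻¹⁰ m = 138 pm.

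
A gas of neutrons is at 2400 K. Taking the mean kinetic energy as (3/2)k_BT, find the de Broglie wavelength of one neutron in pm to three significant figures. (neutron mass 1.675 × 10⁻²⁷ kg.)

λ = 51.3 pm

KE = (3/2)k_BT = 1.5 × 1.381 × 10⁻²³ × 2400 = 4.972 × 10⁻²⁰ J.
p = √(2mKE) = √(2 × 1.675 × 10⁻²⁷ × 4.972 × 10⁻²⁰) = 1.291 × 10⁻²³ kg·m/s.
λ = h/p = 5.13 × 10⁻¹¹ m = 51.3 pm.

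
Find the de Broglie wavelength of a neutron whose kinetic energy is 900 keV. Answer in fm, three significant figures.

λ = 30.1 fm

KE = 900 keV = 1.442 × 10⁻¹³ J.
p = √(2mKE) = √(2 × 1.675 × 10⁻²⁷ × 1.442 × 10⁻¹³) = 2.198 × 10⁻²⁰ kg·m/s.
λ = h/p = 6.626 × 10⁻³⁴ / 2.198 × 10⁻²⁰ = 3.01 × 10⁻¹⁴ m = 30.1 fm.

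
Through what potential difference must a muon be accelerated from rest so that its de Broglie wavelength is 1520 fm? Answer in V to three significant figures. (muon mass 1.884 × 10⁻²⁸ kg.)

p = h/λ = 6.626 × 10⁻³⁴ / 1.520 × 10⁻¹² = 4.359 × 10⁻²² kg·m/s.
KE = p²/(2m) = 5.043 × 10⁻¹⁶ J.
V = KE/e = 5.043 × 10⁻¹⁶ / (1.602 × 10⁻¹⁹) = 3150 V.

V = 3150 V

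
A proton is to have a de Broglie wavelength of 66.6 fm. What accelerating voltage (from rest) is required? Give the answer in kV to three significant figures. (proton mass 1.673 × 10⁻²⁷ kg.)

V = 185 kV

p = h/λ = 6.626 × 10⁻³⁴ / 6.660 × 10⁻¹⁴ = 9.949 × 10⁻²¹ kg·m/s.
KE = p²/(2m) = 2.958 × 10⁻¹⁴ J.
V = KE/e = 2.958 × 10⁻¹⁴ / (1.602 × 10⁻¹⁹) = 185 kV.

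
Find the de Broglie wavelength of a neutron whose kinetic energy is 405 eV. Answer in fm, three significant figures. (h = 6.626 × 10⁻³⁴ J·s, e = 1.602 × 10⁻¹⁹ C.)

λ = 1420 fm

KE = 405 eV = 6.488 × 10⁻¹⁷ J.
p = √(2mKE) = √(2 × 1.675 × 10⁻²⁷ × 6.488 × 10⁻¹⁷) = 4.662 × 10⁻²² kg·m/s.
λ = h/p = 6.626 × 10⁻³⁴ / 4.662 × 10⁻²² = 1.42 × 10⁻¹² m = 1420 fm.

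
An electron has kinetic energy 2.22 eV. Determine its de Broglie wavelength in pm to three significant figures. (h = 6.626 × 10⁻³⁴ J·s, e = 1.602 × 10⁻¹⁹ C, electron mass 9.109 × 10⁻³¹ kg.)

λ = 823 pm

KE = 2.22 eV = 3.556 × 10⁻¹⁹ J.
p = √(2mKE) = √(2 × 9.109 × 10⁻³¹ × 3.556 × 10⁻¹⁹) = 8.049 × 10⁻²⁵ kg·m/s.
λ = h/p = 6.626 × 10⁻³⁴ / 8.049 × 10⁻²⁵ = 8.23 × 10⁻¹⁰ m = 823 pm.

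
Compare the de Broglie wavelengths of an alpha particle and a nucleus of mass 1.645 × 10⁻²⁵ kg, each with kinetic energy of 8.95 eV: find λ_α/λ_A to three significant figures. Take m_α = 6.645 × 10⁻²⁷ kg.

λ_α/λ_A = 4.98

At fixed KE, p = √(2mKE) so λ = h/p ∝ 1/√m.
λ_α/λ_A = √(m_A/m_α) = √(1.645 × 10⁻²⁵/6.645 × 10⁻²⁷) = √(24.76) = 4.98.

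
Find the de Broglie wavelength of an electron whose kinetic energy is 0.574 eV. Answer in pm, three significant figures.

λ = 1620 pm

KE = 0.574 eV = 9.195 × 10⁻²⁰ J.
p = √(2mKE) = √(2 × 9.109 × 10⁻³¹ × 9.195 × 10⁻²⁰) = 4.093 × 10⁻²⁵ kg·m/s.
λ = h/p = 6.626 × 10⁻³⁴ / 4.093 × 10⁻²⁵ = 1.62 × 10⁻⁹ m = 1620 pm.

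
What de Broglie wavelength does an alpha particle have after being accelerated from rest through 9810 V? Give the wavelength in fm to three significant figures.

λ = 103 fm

KE = 2eV = 2 × 1.602 × 10⁻¹⁹ × 9810 = 3.143 × 10⁻¹⁵ J.
p = √(2mKE) = √(2 × 6.645 × 10⁻²⁷ × 3.143 × 10⁻¹⁵) = 6.463 × 10⁻²¹ kg·m/s.
λ = h/p = 6.626 × 10⁻³⁴ / 6.463 × 10⁻²¹ = 1.03 × 10⁻¹³ m = 103 fm.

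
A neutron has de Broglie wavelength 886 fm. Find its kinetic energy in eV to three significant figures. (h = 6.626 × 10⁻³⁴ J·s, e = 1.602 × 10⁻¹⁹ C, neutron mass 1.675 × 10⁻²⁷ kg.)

p = h/λ = 6.626 × 10⁻³⁴ / 8.860 × 10⁻¹³ = 7.479 × 10⁻²² kg·m/s.
KE = p²/(2m) = (7.479 × 10⁻²²)² / (2 × 1.675 × 10⁻²⁷) = 1.670 × 10⁻¹⁶ J = 1040 eV.

KE = 1040 eV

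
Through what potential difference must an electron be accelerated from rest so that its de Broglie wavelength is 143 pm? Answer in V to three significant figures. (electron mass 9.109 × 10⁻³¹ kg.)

p = h/λ = 6.626 × 10⁻³⁴ / 1.430 × 10⁻¹⁰ = 4.634 × 10⁻²⁴ kg·m/s.
KE = p²/(2m) = 1.179 × 10⁻¹⁷ J.
V = KE/e = 1.179 × 10⁻¹⁷ / (1.602 × 10⁻¹⁹) = 73.6 V.

V = 73.6 V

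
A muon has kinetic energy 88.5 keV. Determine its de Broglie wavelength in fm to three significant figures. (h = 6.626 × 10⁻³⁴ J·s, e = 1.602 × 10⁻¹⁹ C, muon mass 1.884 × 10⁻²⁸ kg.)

KE = 88.5 keV = 1.418 × 10⁻¹⁴ J.
p = √(2mKE) = √(2 × 1.884 × 10⁻²⁸ × 1.418 × 10⁻¹⁴) = 2.311 × 10⁻²¹ kg·m/s.
λ = h/p = 6.626 × 10⁻³⁴ / 2.311 × 10⁻²¹ = 2.87 × 10⁻¹³ m = 287 fm.

λ = 287 fm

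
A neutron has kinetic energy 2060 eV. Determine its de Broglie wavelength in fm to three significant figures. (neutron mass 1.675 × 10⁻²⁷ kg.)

λ = 630 fm

KE = 2060 eV = 3.300 × 10⁻¹⁶ J.
p = √(2mKE) = √(2 × 1.675 × 10⁻²⁷ × 3.300 × 10⁻¹⁶) = 1.051 × 10⁻²¹ kg·m/s.
λ = h/p = 6.626 × 10⁻³⁴ / 1.051 × 10⁻²¹ = 6.30 × 10⁻¹³ m = 630 fm.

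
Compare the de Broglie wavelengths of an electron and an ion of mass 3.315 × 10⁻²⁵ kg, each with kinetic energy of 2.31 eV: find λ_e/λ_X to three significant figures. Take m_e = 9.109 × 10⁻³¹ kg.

λ_e/λ_X = 603

At fixed KE, p = √(2mKE) so λ = h/p ∝ 1/√m.
λ_e/λ_X = √(m_X/m_e) = √(3.315 × 10⁻²⁵/9.109 × 10⁻³¹) = √(3.639 × 10⁵) = 603.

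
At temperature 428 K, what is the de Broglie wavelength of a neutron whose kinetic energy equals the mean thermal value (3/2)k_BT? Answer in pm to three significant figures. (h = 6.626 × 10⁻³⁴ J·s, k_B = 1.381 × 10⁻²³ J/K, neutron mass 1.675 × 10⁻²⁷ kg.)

λ = 122 pm

KE = (3/2)k_BT = 1.5 × 1.381 × 10⁻²³ × 428 = 8.866 × 10⁻²¹ J.
p = √(2mKE) = √(2 × 1.675 × 10⁻²⁷ × 8.866 × 10⁻²¹) = 5.450 × 10⁻²⁴ kg·m/s.
λ = h/p = 1.22 × 10⁻¹⁰ m = 122 pm.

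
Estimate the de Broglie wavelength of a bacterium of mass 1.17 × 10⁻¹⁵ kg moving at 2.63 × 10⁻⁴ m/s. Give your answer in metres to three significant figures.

λ = 2.15 × 10⁻¹⁵ m

p = mv = 1.17 × 10⁻¹⁵ × 2.63 × 10⁻⁴ = 3.077 × 10⁻¹⁹ kg·m/s.
λ = h/p = 6.626 × 10⁻³⁴ / 3.077 × 10⁻¹⁹ = 2.15 × 10⁻¹⁵ m.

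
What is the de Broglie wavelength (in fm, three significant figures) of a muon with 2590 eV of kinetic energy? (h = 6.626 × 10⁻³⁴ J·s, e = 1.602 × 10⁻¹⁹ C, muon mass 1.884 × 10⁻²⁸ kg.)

KE = 2590 eV = 4.149 × 10⁻¹⁶ J.
p = √(2mKE) = √(2 × 1.884 × 10⁻²⁸ × 4.149 × 10⁻¹⁶) = 3.954 × 10⁻²² kg·m/s.
λ = h/p = 6.626 × 10⁻³⁴ / 3.954 × 10⁻²² = 1.68 × 10⁻¹² m = 1680 fm.

λ = 1680 fm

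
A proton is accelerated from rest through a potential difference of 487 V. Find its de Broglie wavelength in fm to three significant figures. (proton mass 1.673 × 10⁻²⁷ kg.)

KE = eV = 1.602 × 10⁻¹⁹ × 487.0 = 7.802 × 10⁻¹⁷ J.
p = √(2mKE) = √(2 × 1.673 × 10⁻²⁷ × 7.802 × 10⁻¹⁷) = 5.109 × 10⁻²² kg·m/s.
λ = h/p = 6.626 × 10⁻³⁴ / 5.109 × 10⁻²² = 1.30 × 10⁻¹² m = 1300 fm.

λ = 1300 fm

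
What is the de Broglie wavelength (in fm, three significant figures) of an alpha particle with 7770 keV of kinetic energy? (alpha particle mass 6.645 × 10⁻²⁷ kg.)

KE = 7770 keV = 1.245 × 10⁻¹² J.
p = √(2mKE) = √(2 × 6.645 × 10⁻²⁷ × 1.245 × 10⁻¹²) = 1.286 × 10⁻¹⁹ kg·m/s.
λ = h/p = 6.626 × 10⁻³⁴ / 1.286 × 10⁻¹⁹ = 5.15 × 10⁻¹⁵ m = 5.15 fm.

λ = 5.15 fm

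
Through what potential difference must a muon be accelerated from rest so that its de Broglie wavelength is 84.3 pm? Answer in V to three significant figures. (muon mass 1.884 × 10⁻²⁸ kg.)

p = h/λ = 6.626 × 10⁻³⁴ / 8.430 × 10⁻¹¹ = 7.860 × 10⁻²⁴ kg·m/s.
KE = p²/(2m) = 1.640 × 10⁻¹⁹ J.
V = KE/e = 1.640 × 10⁻¹⁹ / (1.602 × 10⁻¹⁹) = 1.02 V.

V = 1.02 V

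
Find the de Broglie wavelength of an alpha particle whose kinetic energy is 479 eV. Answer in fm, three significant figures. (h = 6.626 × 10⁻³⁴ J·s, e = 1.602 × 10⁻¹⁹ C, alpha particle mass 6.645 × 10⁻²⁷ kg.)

KE = 479 eV = 7.674 × 10⁻¹⁷ J.
p = √(2mKE) = √(2 × 6.645 × 10⁻²⁷ × 7.674 × 10⁻¹⁷) = 1.010 × 10⁻²¹ kg·m/s.
λ = h/p = 6.626 × 10⁻³⁴ / 1.010 × 10⁻²¹ = 6.56 × 10⁻¹³ m = 656 fm.

λ = 656 fm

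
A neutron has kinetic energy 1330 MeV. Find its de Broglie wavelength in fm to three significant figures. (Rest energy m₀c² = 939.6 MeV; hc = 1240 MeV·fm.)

λ = 0.600 fm

Total energy E = KE + m₀c² = 1330 + 939.6 = 2269.6 MeV.
(pc)² = E² − (m₀c²)² = (2269.6)² − (939.6)² = 4.268 × 10⁶ MeV², so pc = 2066 MeV.
λ = hc/(pc) = 1240 MeV·fm / 2066 MeV = 0.600 fm.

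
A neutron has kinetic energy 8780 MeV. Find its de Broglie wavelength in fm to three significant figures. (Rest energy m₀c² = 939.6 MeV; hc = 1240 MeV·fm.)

Total energy E = KE + m₀c² = 8780 + 939.6 = 9719.6 MeV.
(pc)² = E² − (m₀c²)² = (9719.6)² − (939.6)² = 9.359 × 10⁷ MeV², so pc = 9674 MeV.
λ = hc/(pc) = 1240 MeV·fm / 9674 MeV = 0.128 fm.

λ = 0.128 fm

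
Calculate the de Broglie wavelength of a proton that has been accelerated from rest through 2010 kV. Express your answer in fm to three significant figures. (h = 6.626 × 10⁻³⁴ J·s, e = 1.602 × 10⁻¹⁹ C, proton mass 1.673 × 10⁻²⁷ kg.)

λ = 20.2 fm

KE = eV = 1.602 × 10⁻¹⁹ × 2.010 × 10⁶ = 3.220 × 10⁻¹³ J.
p = √(2mKE) = √(2 × 1.673 × 10⁻²⁷ × 3.220 × 10⁻¹³) = 3.282 × 10⁻²⁰ kg·m/s.
λ = h/p = 6.626 × 10⁻³⁴ / 3.282 × 10⁻²⁰ = 2.02 × 10⁻¹⁴ m = 20.2 fm.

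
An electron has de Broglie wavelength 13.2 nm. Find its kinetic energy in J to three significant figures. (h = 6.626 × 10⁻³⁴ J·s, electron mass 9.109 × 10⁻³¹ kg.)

KE = 1.38 × 10⁻²¹ J

p = h/λ = 6.626 × 10⁻³⁴ / 1.320 × 10⁻⁸ = 5.020 × 10⁻²⁶ kg·m/s.
KE = p²/(2m) = (5.020 × 10⁻²⁶)² / (2 × 9.109 × 10⁻³¹) = 1.383 × 10⁻²¹ J = 1.38 × 10⁻²¹ J.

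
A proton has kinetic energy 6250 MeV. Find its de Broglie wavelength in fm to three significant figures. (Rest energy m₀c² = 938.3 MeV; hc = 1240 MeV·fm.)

Total energy E = KE + m₀c² = 6250 + 938.3 = 7188.3 MeV.
(pc)² = E² − (m₀c²)² = (7188.3)² − (938.3)² = 5.079 × 10⁷ MeV², so pc = 7127 MeV.
λ = hc/(pc) = 1240 MeV·fm / 7127 MeV = 0.174 fm.

λ = 0.174 fm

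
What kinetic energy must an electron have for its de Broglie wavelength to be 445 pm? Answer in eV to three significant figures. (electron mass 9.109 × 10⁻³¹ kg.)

p = h/λ = 6.626 × 10⁻³⁴ / 4.450 × 10⁻¹⁰ = 1.489 × 10⁻²⁴ kg·m/s.
KE = p²/(2m) = (1.489 × 10⁻²⁴)² / (2 × 9.109 × 10⁻³¹) = 1.217 × 10⁻¹⁸ J = 7.60 eV.

KE = 7.60 eV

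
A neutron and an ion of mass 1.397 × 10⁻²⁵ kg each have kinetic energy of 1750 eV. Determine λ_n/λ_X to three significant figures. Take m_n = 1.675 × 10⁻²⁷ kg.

λ_n/λ_X = 9.13

At fixed KE, p = √(2mKE) so λ = h/p ∝ 1/√m.
λ_n/λ_X = √(m_X/m_n) = √(1.397 × 10⁻²⁵/1.675 × 10⁻²⁷) = √(83.40) = 9.13.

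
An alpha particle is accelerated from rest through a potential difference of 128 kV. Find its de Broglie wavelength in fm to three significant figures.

λ = 28.4 fm

KE = 2eV = 2 × 1.602 × 10⁻¹⁹ × 1.280 × 10⁵ = 4.101 × 10⁻¹⁴ J.
p = √(2mKE) = √(2 × 6.645 × 10⁻²⁷ × 4.101 × 10⁻¹⁴) = 2.335 × 10⁻²⁰ kg·m/s.
λ = h/p = 6.626 × 10⁻³⁴ / 2.335 × 10⁻²⁰ = 2.84 × 10⁻¹⁴ m = 28.4 fm.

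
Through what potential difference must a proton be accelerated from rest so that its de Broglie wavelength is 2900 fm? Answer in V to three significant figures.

p = h/λ = 6.626 × 10⁻³⁴ / 2.900 × 10⁻¹² = 2.285 × 10⁻²² kg·m/s.
KE = p²/(2m) = 1.560 × 10⁻¹⁷ J.
V = KE/e = 1.560 × 10⁻¹⁷ / (1.602 × 10⁻¹⁹) = 97.4 V.

V = 97.4 V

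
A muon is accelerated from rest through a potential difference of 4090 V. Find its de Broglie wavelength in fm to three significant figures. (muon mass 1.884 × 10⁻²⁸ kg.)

λ = 1330 fm

KE = eV = 1.602 × 10⁻¹⁹ × 4090 = 6.552 × 10⁻¹⁶ J.
p = √(2mKE) = √(2 × 1.884 × 10⁻²⁸ × 6.552 × 10⁻¹⁶) = 4.969 × 10⁻²² kg·m/s.
λ = h/p = 6.626 × 10⁻³⁴ / 4.969 × 10⁻²² = 1.33 × 10⁻¹² m = 1330 fm.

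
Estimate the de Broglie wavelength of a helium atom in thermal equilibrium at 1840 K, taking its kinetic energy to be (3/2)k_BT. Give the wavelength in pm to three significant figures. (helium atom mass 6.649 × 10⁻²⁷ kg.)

λ = 29.4 pm

KE = (3/2)k_BT = 1.5 × 1.381 × 10⁻²³ × 1840 = 3.812 × 10⁻²⁰ J.
p = √(2mKE) = √(2 × 6.649 × 10⁻²⁷ × 3.812 × 10⁻²⁰) = 2.251 × 10⁻²³ kg·m/s.
λ = h/p = 2.94 × 10⁻¹¹ m = 29.4 pm.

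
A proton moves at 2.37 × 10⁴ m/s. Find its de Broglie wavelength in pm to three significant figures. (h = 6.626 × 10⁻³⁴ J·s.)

p = mv = 1.673 × 10⁻²⁷ × 2.37 × 10⁴ = 3.965 × 10⁻²³ kg·m/s.
λ = h/p = 6.626 × 10⁻³⁴ / 3.965 × 10⁻²³ = 1.67 × 10⁻¹¹ m = 16.7 pm.

λ = 16.7 pm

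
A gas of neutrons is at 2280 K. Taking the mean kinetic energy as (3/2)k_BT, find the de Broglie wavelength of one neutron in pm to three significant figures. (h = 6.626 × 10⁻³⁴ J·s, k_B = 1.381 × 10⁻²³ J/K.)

KE = (3/2)k_BT = 1.5 × 1.381 × 10⁻²³ × 2280 = 4.723 × 10⁻²⁰ J.
p = √(2mKE) = √(2 × 1.675 × 10⁻²⁷ × 4.723 × 10⁻²⁰) = 1.258 × 10⁻²³ kg·m/s.
λ = h/p = 5.27 × 10⁻¹¹ m = 52.7 pm.

λ = 52.7 pm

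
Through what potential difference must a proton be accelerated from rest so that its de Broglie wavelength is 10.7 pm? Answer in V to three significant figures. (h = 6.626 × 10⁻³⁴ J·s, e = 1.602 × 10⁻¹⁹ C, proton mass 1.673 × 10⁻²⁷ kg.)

p = h/λ = 6.626 × 10⁻³⁴ / 1.070 × 10⁻¹¹ = 6.193 × 10⁻²³ kg·m/s.
KE = p²/(2m) = 1.146 × 10⁻¹⁸ J.
V = KE/e = 1.146 × 10⁻¹⁸ / (1.602 × 10⁻¹⁹) = 7.15 V.

V = 7.15 V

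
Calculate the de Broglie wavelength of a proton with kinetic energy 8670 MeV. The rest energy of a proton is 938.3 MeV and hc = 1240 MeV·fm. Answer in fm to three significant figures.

Total energy E = KE + m₀c² = 8670 + 938.3 = 9608.3 MeV.
(pc)² = E² − (m₀c²)² = (9608.3)² − (938.3)² = 9.144 × 10⁷ MeV², so pc = 9562 MeV.
λ = hc/(pc) = 1240 MeV·fm / 9562 MeV = 0.130 fm.

λ = 0.130 fm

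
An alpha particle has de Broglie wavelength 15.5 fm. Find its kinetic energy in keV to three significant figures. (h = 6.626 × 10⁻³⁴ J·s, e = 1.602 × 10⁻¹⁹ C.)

p = h/λ = 6.626 × 10⁻³⁴ / 1.550 × 10⁻¹⁴ = 4.275 × 10⁻²⁰ kg·m/s.
KE = p²/(2m) = (4.275 × 10⁻²⁰)² / (2 × 6.645 × 10⁻²⁷) = 1.375 × 10⁻¹³ J = 858 keV.

KE = 858 keV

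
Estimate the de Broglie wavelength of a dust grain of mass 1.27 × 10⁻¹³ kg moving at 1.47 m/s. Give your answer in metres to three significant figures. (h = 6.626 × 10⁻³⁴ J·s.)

p = mv = 1.27 × 10⁻¹³ × 1.47 = 1.867 × 10⁻¹³ kg·m/s.
λ = h/p = 6.626 × 10⁻³⁴ / 1.867 × 10⁻¹³ = 3.55 × 10⁻²¹ m.

λ = 3.55 × 10⁻²¹ m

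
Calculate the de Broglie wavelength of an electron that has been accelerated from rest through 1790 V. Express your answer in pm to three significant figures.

λ = 29.0 pm

KE = eV = 1.602 × 10⁻¹⁹ × 1790 = 2.868 × 10⁻¹⁶ J.
p = √(2mKE) = √(2 × 9.109 × 10⁻³¹ × 2.868 × 10⁻¹⁶) = 2.286 × 10⁻²³ kg·m/s.
λ = h/p = 6.626 × 10⁻³⁴ / 2.286 × 10⁻²³ = 2.90 × 10⁻¹¹ m = 29.0 pm.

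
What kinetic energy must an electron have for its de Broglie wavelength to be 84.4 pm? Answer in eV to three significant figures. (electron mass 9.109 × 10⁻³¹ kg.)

p = h/λ = 6.626 × 10⁻³⁴ / 8.440 × 10⁻¹¹ = 7.851 × 10⁻²⁴ kg·m/s.
KE = p²/(2m) = (7.851 × 10⁻²⁴)² / (2 × 9.109 × 10⁻³¹) = 3.383 × 10⁻¹⁷ J = 211 eV.

KE = 211 eV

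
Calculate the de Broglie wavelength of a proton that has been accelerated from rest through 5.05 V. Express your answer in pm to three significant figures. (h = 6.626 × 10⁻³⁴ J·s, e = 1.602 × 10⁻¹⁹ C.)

λ = 12.7 pm

KE = eV = 1.602 × 10⁻¹⁹ × 5.050 = 8.090 × 10⁻¹⁹ J.
p = √(2mKE) = √(2 × 1.673 × 10⁻²⁷ × 8.090 × 10⁻¹⁹) = 5.203 × 10⁻²³ kg·m/s.
λ = h/p = 6.626 × 10⁻³⁴ / 5.203 × 10⁻²³ = 1.27 × 10⁻¹¹ m = 12.7 pm.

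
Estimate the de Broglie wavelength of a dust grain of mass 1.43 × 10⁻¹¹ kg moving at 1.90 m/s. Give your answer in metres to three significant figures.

p = mv = 1.43 × 10⁻¹¹ × 1.90 = 2.717 × 10⁻¹¹ kg·m/s.
λ = h/p = 6.626 × 10⁻³⁴ / 2.717 × 10⁻¹¹ = 2.44 × 10⁻²³ m.

λ = 2.44 × 10⁻²³ m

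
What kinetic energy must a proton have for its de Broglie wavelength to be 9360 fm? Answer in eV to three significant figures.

KE = 9.35 eV

p = h/λ = 6.626 × 10⁻³⁴ / 9.360 × 10⁻¹² = 7.079 × 10⁻²³ kg·m/s.
KE = p²/(2m) = (7.079 × 10⁻²³)² / (2 × 1.673 × 10⁻²⁷) = 1.498 × 10⁻¹⁸ J = 9.35 eV.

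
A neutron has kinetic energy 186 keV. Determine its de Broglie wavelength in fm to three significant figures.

KE = 186 keV = 2.980 × 10⁻¹⁴ J.
p = √(2mKE) = √(2 × 1.675 × 10⁻²⁷ × 2.980 × 10⁻¹⁴) = 9.991 × 10⁻²¹ kg·m/s.
λ = h/p = 6.626 × 10⁻³⁴ / 9.991 × 10⁻²¹ = 6.63 × 10⁻¹⁴ m = 66.3 fm.

λ = 66.3 fm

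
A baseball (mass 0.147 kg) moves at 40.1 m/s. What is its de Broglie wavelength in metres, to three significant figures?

p = mv = 0.147 × 40.1 = 5.895 kg·m/s.
λ = h/p = 6.626 × 10⁻³⁴ / 5.895 = 1.12 × 10⁻³⁴ m.

λ = 1.12 × 10⁻³⁴ m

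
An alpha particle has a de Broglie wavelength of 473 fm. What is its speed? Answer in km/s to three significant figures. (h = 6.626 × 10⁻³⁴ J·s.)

p = h/λ = 6.626 × 10⁻³⁴ / 4.730 × 10⁻¹³ = 1.401 × 10⁻²¹ kg·m/s.
v = p/m = 1.401 × 10⁻²¹ / 6.645 × 10⁻²⁷ = 2.11 × 10⁵ m/s = 211 km/s.

v = 211 km/s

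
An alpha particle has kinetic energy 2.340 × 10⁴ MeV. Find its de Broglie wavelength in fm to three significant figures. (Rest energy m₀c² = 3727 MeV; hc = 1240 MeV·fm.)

λ = 0.0461 fm

Total energy E = KE + m₀c² = 2.340 × 10⁴ + 3727 = 27127 MeV.
(pc)² = E² − (m₀c²)² = (27127)² − (3727)² = 7.220 × 10⁸ MeV², so pc = 2.687 × 10⁴ MeV.
λ = hc/(pc) = 1240 MeV·fm / 2.687 × 10⁴ MeV = 0.0461 fm.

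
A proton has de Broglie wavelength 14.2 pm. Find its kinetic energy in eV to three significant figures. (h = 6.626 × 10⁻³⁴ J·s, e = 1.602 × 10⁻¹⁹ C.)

p = h/λ = 6.626 × 10⁻³⁴ / 1.420 × 10⁻¹¹ = 4.666 × 10⁻²³ kg·m/s.
KE = p²/(2m) = (4.666 × 10⁻²³)² / (2 × 1.673 × 10⁻²⁷) = 6.507 × 10⁻¹⁹ J = 4.06 eV.

KE = 4.06 eV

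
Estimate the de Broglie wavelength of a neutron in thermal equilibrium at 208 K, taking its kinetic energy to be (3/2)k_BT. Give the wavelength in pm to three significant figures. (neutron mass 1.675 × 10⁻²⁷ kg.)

KE = (3/2)k_BT = 1.5 × 1.381 × 10⁻²³ × 208 = 4.309 × 10⁻²¹ J.
p = √(2mKE) = √(2 × 1.675 × 10⁻²⁷ × 4.309 × 10⁻²¹) = 3.799 × 10⁻²⁴ kg·m/s.
λ = h/p = 1.74 × 10⁻¹⁰ m = 174 pm.

λ = 174 pm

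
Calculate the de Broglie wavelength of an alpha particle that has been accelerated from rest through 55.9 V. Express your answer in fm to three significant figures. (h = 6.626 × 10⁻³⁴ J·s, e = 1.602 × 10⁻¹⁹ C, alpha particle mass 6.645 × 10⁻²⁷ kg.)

KE = 2eV = 2 × 1.602 × 10⁻¹⁹ × 55.90 = 1.791 × 10⁻¹⁷ J.
p = √(2mKE) = √(2 × 6.645 × 10⁻²⁷ × 1.791 × 10⁻¹⁷) = 4.879 × 10⁻²² kg·m/s.
λ = h/p = 6.626 × 10⁻³⁴ / 4.879 × 10⁻²² = 1.36 × 10⁻¹² m = 1360 fm.

λ = 1360 fm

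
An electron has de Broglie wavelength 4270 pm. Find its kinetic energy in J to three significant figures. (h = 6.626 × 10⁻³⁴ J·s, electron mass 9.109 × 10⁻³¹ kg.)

KE = 1.32 × 10⁻²⁰ J

p = h/λ = 6.626 × 10⁻³⁴ / 4.270 × 10⁻⁹ = 1.552 × 10⁻²⁵ kg·m/s.
KE = p²/(2m) = (1.552 × 10⁻²⁵)² / (2 × 9.109 × 10⁻³¹) = 1.322 × 10⁻²⁰ J = 1.32 × 10⁻²⁰ J.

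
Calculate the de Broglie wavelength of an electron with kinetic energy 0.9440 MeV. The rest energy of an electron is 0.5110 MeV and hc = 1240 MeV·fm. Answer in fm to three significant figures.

λ = 910 fm

Total energy E = KE + m₀c² = 0.9440 + 0.5110 = 1.4550 MeV.
(pc)² = E² − (m₀c²)² = (1.4550)² − (0.5110)² = 1.856 MeV², so pc = 1.362 MeV.
λ = hc/(pc) = 1240 MeV·fm / 1.362 MeV = 910 fm.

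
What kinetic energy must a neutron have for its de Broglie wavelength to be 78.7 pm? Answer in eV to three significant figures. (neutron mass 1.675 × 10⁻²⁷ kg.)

p = h/λ = 6.626 × 10⁻³⁴ / 7.870 × 10⁻¹¹ = 8.419 × 10⁻²⁴ kg·m/s.
KE = p²/(2m) = (8.419 × 10⁻²⁴)² / (2 × 1.675 × 10⁻²⁷) = 2.116 × 10⁻²⁰ J = 0.132 eV.

KE = 0.132 eV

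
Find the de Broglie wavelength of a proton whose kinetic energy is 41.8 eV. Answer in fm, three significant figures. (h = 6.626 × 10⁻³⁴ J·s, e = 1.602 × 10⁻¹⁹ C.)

λ = 4430 fm

KE = 41.8 eV = 6.696 × 10⁻¹⁸ J.
p = √(2mKE) = √(2 × 1.673 × 10⁻²⁷ × 6.696 × 10⁻¹⁸) = 1.497 × 10⁻²² kg·m/s.
λ = h/p = 6.626 × 10⁻³⁴ / 1.497 × 10⁻²² = 4.43 × 10⁻¹² m = 4430 fm.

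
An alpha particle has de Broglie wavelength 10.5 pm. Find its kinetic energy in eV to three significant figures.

KE = 1.87 eV

p = h/λ = 6.626 × 10⁻³⁴ / 1.050 × 10⁻¹¹ = 6.310 × 10⁻²³ kg·m/s.
KE = p²/(2m) = (6.310 × 10⁻²³)² / (2 × 6.645 × 10⁻²⁷) = 2.996 × 10⁻¹⁹ J = 1.87 eV.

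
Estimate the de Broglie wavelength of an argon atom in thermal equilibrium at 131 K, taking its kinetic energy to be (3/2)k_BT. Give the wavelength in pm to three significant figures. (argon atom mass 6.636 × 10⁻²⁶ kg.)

λ = 34.9 pm

KE = (3/2)k_BT = 1.5 × 1.381 × 10⁻²³ × 131 = 2.714 × 10⁻²¹ J.
p = √(2mKE) = √(2 × 6.636 × 10⁻²⁶ × 2.714 × 10⁻²¹) = 1.898 × 10⁻²³ kg·m/s.
λ = h/p = 3.49 × 10⁻¹¹ m = 34.9 pm.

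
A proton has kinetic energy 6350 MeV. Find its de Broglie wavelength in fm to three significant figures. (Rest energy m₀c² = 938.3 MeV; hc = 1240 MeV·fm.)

λ = 0.172 fm

Total energy E = KE + m₀c² = 6350 + 938.3 = 7288.3 MeV.
(pc)² = E² − (m₀c²)² = (7288.3)² − (938.3)² = 5.224 × 10⁷ MeV², so pc = 7228 MeV.
λ = hc/(pc) = 1240 MeV·fm / 7228 MeV = 0.172 fm.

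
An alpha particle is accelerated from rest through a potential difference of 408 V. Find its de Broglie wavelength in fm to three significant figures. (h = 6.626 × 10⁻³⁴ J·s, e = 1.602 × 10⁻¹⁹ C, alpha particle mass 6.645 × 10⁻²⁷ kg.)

KE = 2eV = 2 × 1.602 × 10⁻¹⁹ × 408.0 = 1.307 × 10⁻¹⁶ J.
p = √(2mKE) = √(2 × 6.645 × 10⁻²⁷ × 1.307 × 10⁻¹⁶) = 1.318 × 10⁻²¹ kg·m/s.
λ = h/p = 6.626 × 10⁻³⁴ / 1.318 × 10⁻²¹ = 5.03 × 10⁻¹³ m = 503 fm.

λ = 503 fm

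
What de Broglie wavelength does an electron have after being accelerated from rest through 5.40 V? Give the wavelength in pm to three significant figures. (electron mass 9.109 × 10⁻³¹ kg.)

λ = 528 pm

KE = eV = 1.602 × 10⁻¹⁹ × 5.400 = 8.651 × 10⁻¹⁹ J.
p = √(2mKE) = √(2 × 9.109 × 10⁻³¹ × 8.651 × 10⁻¹⁹) = 1.255 × 10⁻²⁴ kg·m/s.
λ = h/p = 6.626 × 10⁻³⁴ / 1.255 × 10⁻²⁴ = 5.28 × 10⁻¹⁰ m = 528 pm.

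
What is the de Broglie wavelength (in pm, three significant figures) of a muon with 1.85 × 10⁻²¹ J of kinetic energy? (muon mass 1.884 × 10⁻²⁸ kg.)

p = √(2mKE) = √(2 × 1.884 × 10⁻²⁸ × 1.850 × 10⁻²¹) = 8.349 × 10⁻²⁵ kg·m/s.
λ = h/p = 6.626 × 10⁻³⁴ / 8.349 × 10⁻²⁵ = 7.94 × 10⁻¹⁰ m = 794 pm.

λ = 794 pm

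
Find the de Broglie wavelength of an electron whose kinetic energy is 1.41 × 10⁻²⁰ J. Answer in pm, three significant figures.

p = √(2mKE) = √(2 × 9.109 × 10⁻³¹ × 1.410 × 10⁻²⁰) = 1.603 × 10⁻²⁵ kg·m/s.
λ = h/p = 6.626 × 10⁻³⁴ / 1.603 × 10⁻²⁵ = 4.13 × 10⁻⁹ m = 4130 pm.

λ = 4130 pm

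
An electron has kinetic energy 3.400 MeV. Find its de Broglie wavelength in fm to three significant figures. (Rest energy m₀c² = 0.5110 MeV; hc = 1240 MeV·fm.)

Total energy E = KE + m₀c² = 3.400 + 0.5110 = 3.9110 MeV.
(pc)² = E² − (m₀c²)² = (3.9110)² − (0.5110)² = 15.03 MeV², so pc = 3.877 MeV.
λ = hc/(pc) = 1240 MeV·fm / 3.877 MeV = 320 fm.

λ = 320 fm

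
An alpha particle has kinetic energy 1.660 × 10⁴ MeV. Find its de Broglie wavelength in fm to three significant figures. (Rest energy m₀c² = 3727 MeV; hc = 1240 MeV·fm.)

λ = 0.0621 fm

Total energy E = KE + m₀c² = 1.660 × 10⁴ + 3727 = 20327 MeV.
(pc)² = E² − (m₀c²)² = (20327)² − (3727)² = 3.993 × 10⁸ MeV², so pc = 1.998 × 10⁴ MeV.
λ = hc/(pc) = 1240 MeV·fm / 1.998 × 10⁴ MeV = 0.0621 fm.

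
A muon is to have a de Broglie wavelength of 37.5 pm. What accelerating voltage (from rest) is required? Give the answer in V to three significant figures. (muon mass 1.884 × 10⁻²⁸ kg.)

p = h/λ = 6.626 × 10⁻³⁴ / 3.750 × 10⁻¹¹ = 1.767 × 10⁻²³ kg·m/s.
KE = p²/(2m) = 8.286 × 10⁻¹⁹ J.
V = KE/e = 8.286 × 10⁻¹⁹ / (1.602 × 10⁻¹⁹) = 5.17 V.

V = 5.17 V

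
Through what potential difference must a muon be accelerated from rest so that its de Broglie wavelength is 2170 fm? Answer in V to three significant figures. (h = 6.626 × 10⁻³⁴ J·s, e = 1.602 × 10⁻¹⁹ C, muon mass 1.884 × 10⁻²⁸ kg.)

V = 1540 V

p = h/λ = 6.626 × 10⁻³⁴ / 2.170 × 10⁻¹² = 3.053 × 10⁻²² kg·m/s.
KE = p²/(2m) = 2.474 × 10⁻¹⁶ J.
V = KE/e = 2.474 × 10⁻¹⁶ / (1.602 × 10⁻¹⁹) = 1540 V.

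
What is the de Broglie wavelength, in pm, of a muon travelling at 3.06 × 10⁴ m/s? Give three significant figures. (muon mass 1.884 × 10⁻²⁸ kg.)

λ = 115 pm

p = mv = 1.884 × 10⁻²⁸ × 3.06 × 10⁴ = 5.765 × 10⁻²⁴ kg·m/s.
λ = h/p = 6.626 × 10⁻³⁴ / 5.765 × 10⁻²⁴ = 1.15 × 10⁻¹⁰ m = 115 pm.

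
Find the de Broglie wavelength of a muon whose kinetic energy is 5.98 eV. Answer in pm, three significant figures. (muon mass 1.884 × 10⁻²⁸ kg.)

KE = 5.98 eV = 9.580 × 10⁻¹⁹ J.
p = √(2mKE) = √(2 × 1.884 × 10⁻²⁸ × 9.580 × 10⁻¹⁹) = 1.900 × 10⁻²³ kg·m/s.
λ = h/p = 6.626 × 10⁻³⁴ / 1.900 × 10⁻²³ = 3.49 × 10⁻¹¹ m = 34.9 pm.

λ = 34.9 pm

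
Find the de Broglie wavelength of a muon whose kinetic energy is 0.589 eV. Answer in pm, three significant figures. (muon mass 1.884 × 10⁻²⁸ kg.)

KE = 0.589 eV = 9.436 × 10⁻²⁰ J.
p = √(2mKE) = √(2 × 1.884 × 10⁻²⁸ × 9.436 × 10⁻²⁰) = 5.963 × 10⁻²⁴ kg·m/s.
λ = h/p = 6.626 × 10⁻³⁴ / 5.963 × 10⁻²⁴ = 1.11 × 10⁻¹⁰ m = 111 pm.

λ = 111 pm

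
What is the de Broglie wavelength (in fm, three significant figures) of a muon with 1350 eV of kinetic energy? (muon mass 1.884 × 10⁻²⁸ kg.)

KE = 1350 eV = 2.163 × 10⁻¹⁶ J.
p = √(2mKE) = √(2 × 1.884 × 10⁻²⁸ × 2.163 × 10⁻¹⁶) = 2.855 × 10⁻²² kg·m/s.
λ = h/p = 6.626 × 10⁻³⁴ / 2.855 × 10⁻²² = 2.32 × 10⁻¹² m = 2320 fm.

λ = 2320 fm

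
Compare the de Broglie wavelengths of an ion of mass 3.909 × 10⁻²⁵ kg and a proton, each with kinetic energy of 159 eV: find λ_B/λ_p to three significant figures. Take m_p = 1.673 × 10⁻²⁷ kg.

λ_B/λ_p = 0.0654

At fixed KE, p = √(2mKE) so λ = h/p ∝ 1/√m.
λ_B/λ_p = √(m_p/m_B) = √(1.673 × 10⁻²⁷/3.909 × 10⁻²⁵) = √(4.280 × 10⁻³) = 0.0654.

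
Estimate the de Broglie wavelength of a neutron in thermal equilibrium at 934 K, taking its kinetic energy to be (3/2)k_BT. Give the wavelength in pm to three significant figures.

λ = 82.3 pm

KE = (3/2)k_BT = 1.5 × 1.381 × 10⁻²³ × 934 = 1.935 × 10⁻²⁰ J.
p = √(2mKE) = √(2 × 1.675 × 10⁻²⁷ × 1.935 × 10⁻²⁰) = 8.051 × 10⁻²⁴ kg·m/s.
λ = h/p = 8.23 × 10⁻¹¹ m = 82.3 pm.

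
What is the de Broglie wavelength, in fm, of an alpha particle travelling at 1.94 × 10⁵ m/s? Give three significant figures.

λ = 514 fm

p = mv = 6.645 × 10⁻²⁷ × 1.94 × 10⁵ = 1.289 × 10⁻²¹ kg·m/s.
λ = h/p = 6.626 × 10⁻³⁴ / 1.289 × 10⁻²¹ = 5.14 × 10⁻¹³ m = 514 fm.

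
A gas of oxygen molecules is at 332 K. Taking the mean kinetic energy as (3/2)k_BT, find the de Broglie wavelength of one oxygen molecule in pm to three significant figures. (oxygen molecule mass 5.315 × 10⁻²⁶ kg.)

KE = (3/2)k_BT = 1.5 × 1.381 × 10⁻²³ × 332 = 6.877 × 10⁻²¹ J.
p = √(2mKE) = √(2 × 5.315 × 10⁻²⁶ × 6.877 × 10⁻²¹) = 2.704 × 10⁻²³ kg·m/s.
λ = h/p = 2.45 × 10⁻¹¹ m = 24.5 pm.

λ = 24.5 pm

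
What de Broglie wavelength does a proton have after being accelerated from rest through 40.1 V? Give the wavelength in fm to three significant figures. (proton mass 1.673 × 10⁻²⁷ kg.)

λ = 4520 fm

KE = eV = 1.602 × 10⁻¹⁹ × 40.10 = 6.424 × 10⁻¹⁸ J.
p = √(2mKE) = √(2 × 1.673 × 10⁻²⁷ × 6.424 × 10⁻¹⁸) = 1.466 × 10⁻²² kg·m/s.
λ = h/p = 6.626 × 10⁻³⁴ / 1.466 × 10⁻²² = 4.52 × 10⁻¹² m = 4520 fm.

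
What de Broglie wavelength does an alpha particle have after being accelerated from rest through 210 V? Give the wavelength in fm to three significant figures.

KE = 2eV = 2 × 1.602 × 10⁻¹⁹ × 210.0 = 6.728 × 10⁻¹⁷ J.
p = √(2mKE) = √(2 × 6.645 × 10⁻²⁷ × 6.728 × 10⁻¹⁷) = 9.456 × 10⁻²² kg·m/s.
λ = h/p = 6.626 × 10⁻³⁴ / 9.456 × 10⁻²² = 7.01 × 10⁻¹³ m = 701 fm.

λ = 701 fm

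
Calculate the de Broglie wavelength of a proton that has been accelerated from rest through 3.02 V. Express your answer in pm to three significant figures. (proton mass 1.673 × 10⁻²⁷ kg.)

KE = eV = 1.602 × 10⁻¹⁹ × 3.020 = 4.838 × 10⁻¹⁹ J.
p = √(2mKE) = √(2 × 1.673 × 10⁻²⁷ × 4.838 × 10⁻¹⁹) = 4.023 × 10⁻²³ kg·m/s.
λ = h/p = 6.626 × 10⁻³⁴ / 4.023 × 10⁻²³ = 1.65 × 10⁻¹¹ m = 16.5 pm.

λ = 16.5 pm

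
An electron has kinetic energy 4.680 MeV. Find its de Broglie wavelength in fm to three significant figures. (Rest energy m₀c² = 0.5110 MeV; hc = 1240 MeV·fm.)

λ = 240 fm

Total energy E = KE + m₀c² = 4.680 + 0.5110 = 5.1910 MeV.
(pc)² = E² − (m₀c²)² = (5.1910)² − (0.5110)² = 26.69 MeV², so pc = 5.166 MeV.
λ = hc/(pc) = 1240 MeV·fm / 5.166 MeV = 240 fm.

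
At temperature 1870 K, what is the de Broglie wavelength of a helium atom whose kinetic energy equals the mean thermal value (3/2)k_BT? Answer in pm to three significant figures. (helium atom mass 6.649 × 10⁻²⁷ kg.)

KE = (3/2)k_BT = 1.5 × 1.381 × 10⁻²³ × 1870 = 3.874 × 10⁻²⁰ J.
p = √(2mKE) = √(2 × 6.649 × 10⁻²⁷ × 3.874 × 10⁻²⁰) = 2.270 × 10⁻²³ kg·m/s.
λ = h/p = 2.92 × 10⁻¹¹ m = 29.2 pm.

λ = 29.2 pm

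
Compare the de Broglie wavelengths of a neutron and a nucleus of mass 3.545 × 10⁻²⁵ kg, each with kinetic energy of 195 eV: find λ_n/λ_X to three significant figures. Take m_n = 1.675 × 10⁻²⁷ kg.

At fixed KE, p = √(2mKE) so λ = h/p ∝ 1/√m.
λ_n/λ_X = √(m_X/m_n) = √(3.545 × 10⁻²⁵/1.675 × 10⁻²⁷) = √(211.6) = 14.5.

λ_n/λ_X = 14.5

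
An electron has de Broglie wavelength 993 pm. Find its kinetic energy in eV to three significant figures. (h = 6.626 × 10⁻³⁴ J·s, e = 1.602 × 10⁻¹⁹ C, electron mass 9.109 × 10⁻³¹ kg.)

p = h/λ = 6.626 × 10⁻³⁴ / 9.930 × 10⁻¹⁰ = 6.673 × 10⁻²⁵ kg·m/s.
KE = p²/(2m) = (6.673 × 10⁻²⁵)² / (2 × 9.109 × 10⁻³¹) = 2.444 × 10⁻¹⁹ J = 1.53 eV.

KE = 1.53 eV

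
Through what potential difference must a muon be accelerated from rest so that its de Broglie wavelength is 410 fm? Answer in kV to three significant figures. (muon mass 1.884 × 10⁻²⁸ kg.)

p = h/λ = 6.626 × 10⁻³⁴ / 4.100 × 10⁻¹³ = 1.616 × 10⁻²¹ kg·m/s.
KE = p²/(2m) = 6.931 × 10⁻¹⁵ J.
V = KE/e = 6.931 × 10⁻¹⁵ / (1.602 × 10⁻¹⁹) = 43.3 kV.

V = 43.3 kV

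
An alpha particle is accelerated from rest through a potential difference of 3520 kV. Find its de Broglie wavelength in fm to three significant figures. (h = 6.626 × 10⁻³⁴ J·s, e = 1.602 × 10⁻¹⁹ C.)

KE = 2eV = 2 × 1.602 × 10⁻¹⁹ × 3.520 × 10⁶ = 1.128 × 10⁻¹² J.
p = √(2mKE) = √(2 × 6.645 × 10⁻²⁷ × 1.128 × 10⁻¹²) = 1.224 × 10⁻¹⁹ kg·m/s.
λ = h/p = 6.626 × 10⁻³⁴ / 1.224 × 10⁻¹⁹ = 5.41 × 10⁻¹⁵ m = 5.41 fm.

λ = 5.41 fm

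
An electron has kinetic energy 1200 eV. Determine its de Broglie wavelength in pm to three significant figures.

KE = 1200 eV = 1.922 × 10⁻¹⁶ J.
p = √(2mKE) = √(2 × 9.109 × 10⁻³¹ × 1.922 × 10⁻¹⁶) = 1.871 × 10⁻²³ kg·m/s.
λ = h/p = 6.626 × 10⁻³⁴ / 1.871 × 10⁻²³ = 3.54 × 10⁻¹¹ m = 35.4 pm.

λ = 35.4 pm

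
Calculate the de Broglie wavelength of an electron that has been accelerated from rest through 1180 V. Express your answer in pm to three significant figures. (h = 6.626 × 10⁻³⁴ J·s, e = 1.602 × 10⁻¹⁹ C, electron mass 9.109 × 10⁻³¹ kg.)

λ = 35.7 pm

KE = eV = 1.602 × 10⁻¹⁹ × 1180 = 1.890 × 10⁻¹⁶ J.
p = √(2mKE) = √(2 × 9.109 × 10⁻³¹ × 1.890 × 10⁻¹⁶) = 1.856 × 10⁻²³ kg·m/s.
λ = h/p = 6.626 × 10⁻³⁴ / 1.856 × 10⁻²³ = 3.57 × 10⁻¹¹ m = 35.7 pm.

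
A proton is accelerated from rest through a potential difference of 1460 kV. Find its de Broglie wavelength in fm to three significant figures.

λ = 23.7 fm

KE = eV = 1.602 × 10⁻¹⁹ × 1.460 × 10⁶ = 2.339 × 10⁻¹³ J.
p = √(2mKE) = √(2 × 1.673 × 10⁻²⁷ × 2.339 × 10⁻¹³) = 2.798 × 10⁻²⁰ kg·m/s.
λ = h/p = 6.626 × 10⁻³⁴ / 2.798 × 10⁻²⁰ = 2.37 × 10⁻¹⁴ m = 23.7 fm.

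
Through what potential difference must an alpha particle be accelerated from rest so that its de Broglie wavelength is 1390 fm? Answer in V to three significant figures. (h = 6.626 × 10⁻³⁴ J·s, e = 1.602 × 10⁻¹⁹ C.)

V = 53.4 V

p = h/λ = 6.626 × 10⁻³⁴ / 1.390 × 10⁻¹² = 4.767 × 10⁻²² kg·m/s.
KE = p²/(2m) = 1.710 × 10⁻¹⁷ J.
V = KE/2e = 1.710 × 10⁻¹⁷ / (2 × 1.602 × 10⁻¹⁹) = 53.4 V.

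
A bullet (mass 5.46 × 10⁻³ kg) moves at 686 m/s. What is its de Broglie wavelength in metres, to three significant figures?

p = mv = 5.46 × 10⁻³ × 686 = 3.746 kg·m/s.
λ = h/p = 6.626 × 10⁻³⁴ / 3.746 = 1.77 × 10⁻³⁴ m.

λ = 1.77 × 10⁻³⁴ m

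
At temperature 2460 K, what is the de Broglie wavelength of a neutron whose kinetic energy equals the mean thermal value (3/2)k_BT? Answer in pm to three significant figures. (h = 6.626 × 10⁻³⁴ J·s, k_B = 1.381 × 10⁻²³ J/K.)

KE = (3/2)k_BT = 1.5 × 1.381 × 10⁻²³ × 2460 = 5.096 × 10⁻²⁰ J.
p = √(2mKE) = √(2 × 1.675 × 10⁻²⁷ × 5.096 × 10⁻²⁰) = 1.307 × 10⁻²³ kg·m/s.
λ = h/p = 5.07 × 10⁻¹¹ m = 50.7 pm.

λ = 50.7 pm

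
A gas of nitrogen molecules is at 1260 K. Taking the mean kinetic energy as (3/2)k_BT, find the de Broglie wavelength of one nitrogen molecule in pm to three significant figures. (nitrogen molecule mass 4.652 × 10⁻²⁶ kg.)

λ = 13.4 pm

KE = (3/2)k_BT = 1.5 × 1.381 × 10⁻²³ × 1260 = 2.610 × 10⁻²⁰ J.
p = √(2mKE) = √(2 × 4.652 × 10⁻²⁶ × 2.610 × 10⁻²⁰) = 4.928 × 10⁻²³ kg·m/s.
λ = h/p = 1.34 × 10⁻¹¹ m = 13.4 pm.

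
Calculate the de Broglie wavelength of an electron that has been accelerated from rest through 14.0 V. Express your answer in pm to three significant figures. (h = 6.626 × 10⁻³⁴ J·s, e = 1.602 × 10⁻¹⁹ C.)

KE = eV = 1.602 × 10⁻¹⁹ × 14.00 = 2.243 × 10⁻¹⁸ J.
p = √(2mKE) = √(2 × 9.109 × 10⁻³¹ × 2.243 × 10⁻¹⁸) = 2.021 × 10⁻²⁴ kg·m/s.
λ = h/p = 6.626 × 10⁻³⁴ / 2.021 × 10⁻²⁴ = 3.28 × 10⁻¹⁰ m = 328 pm.

λ = 328 pm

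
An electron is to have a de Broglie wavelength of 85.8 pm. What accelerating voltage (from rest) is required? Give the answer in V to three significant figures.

V = 204 V

p = h/λ = 6.626 × 10⁻³⁴ / 8.580 × 10⁻¹¹ = 7.723 × 10⁻²⁴ kg·m/s.
KE = p²/(2m) = 3.274 × 10⁻¹⁷ J.
V = KE/e = 3.274 × 10⁻¹⁷ / (1.602 × 10⁻¹⁹) = 204 V.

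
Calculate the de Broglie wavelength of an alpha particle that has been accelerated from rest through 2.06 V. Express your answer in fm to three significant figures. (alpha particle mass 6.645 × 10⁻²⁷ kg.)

λ = 7070 fm

KE = 2eV = 2 × 1.602 × 10⁻¹⁹ × 2.060 = 6.600 × 10⁻¹⁹ J.
p = √(2mKE) = √(2 × 6.645 × 10⁻²⁷ × 6.600 × 10⁻¹⁹) = 9.366 × 10⁻²³ kg·m/s.
λ = h/p = 6.626 × 10⁻³⁴ / 9.366 × 10⁻²³ = 7.07 × 10⁻¹² m = 7070 fm.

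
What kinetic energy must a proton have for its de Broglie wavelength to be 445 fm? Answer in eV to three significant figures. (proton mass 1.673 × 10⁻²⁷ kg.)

p = h/λ = 6.626 × 10⁻³⁴ / 4.450 × 10⁻¹³ = 1.489 × 10⁻²¹ kg·m/s.
KE = p²/(2m) = (1.489 × 10⁻²¹)² / (2 × 1.673 × 10⁻²⁷) = 6.626 × 10⁻¹⁶ J = 4140 eV.

KE = 4140 eV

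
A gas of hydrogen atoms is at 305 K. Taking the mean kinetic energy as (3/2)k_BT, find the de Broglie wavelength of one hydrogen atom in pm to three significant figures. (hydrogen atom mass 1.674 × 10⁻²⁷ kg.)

KE = (3/2)k_BT = 1.5 × 1.381 × 10⁻²³ × 305 = 6.318 × 10⁻²¹ J.
p = √(2mKE) = √(2 × 1.674 × 10⁻²⁷ × 6.318 × 10⁻²¹) = 4.599 × 10⁻²⁴ kg·m/s.
λ = h/p = 1.44 × 10⁻¹⁰ m = 144 pm.

λ = 144 pm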